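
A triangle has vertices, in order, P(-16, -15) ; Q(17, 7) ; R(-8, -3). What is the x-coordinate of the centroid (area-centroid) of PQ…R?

Apply the shoelace formula. First the cross-terms c_i = x_i·y_{i+1} − x_{i+1}·y_i:
  143, 5, 72  ⇒  2A = 220, A = 110.
Then Σ (x_i + x_{i+1})·c_i = -1540, so x̄ = -1540 / (6·110) = -7/3.

-7/3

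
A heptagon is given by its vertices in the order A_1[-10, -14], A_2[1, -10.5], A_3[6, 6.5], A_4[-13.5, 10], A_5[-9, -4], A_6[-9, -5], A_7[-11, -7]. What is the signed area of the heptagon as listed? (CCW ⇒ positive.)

290.625

Apply the shoelace formula: 2A = Σ (x_i·y_{i+1} − x_{i+1}·y_i), indices taken mod 7.
Σ = (119) + (69.5) + (147.75) + (144) + (9) + (8) + (84) = 581.25
Signed area = Σ/2 = 290.625 (positive ⇒ counter-clockwise traversal).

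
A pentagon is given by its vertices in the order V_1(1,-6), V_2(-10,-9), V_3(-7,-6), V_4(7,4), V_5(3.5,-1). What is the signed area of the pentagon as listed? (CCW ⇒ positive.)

-49.5

Apply the shoelace formula: 2A = Σ (x_i·y_{i+1} − x_{i+1}·y_i), indices taken mod 5.
Cross-terms: -69, -3, 14, -21, -20  ⇒  Σ = -99
Signed area = Σ/2 = -49.5 (negative ⇒ clockwise traversal).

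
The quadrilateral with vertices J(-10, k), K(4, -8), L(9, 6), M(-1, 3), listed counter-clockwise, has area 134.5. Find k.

Write out the shoelace sum; only the two edges meeting at J involve k:
2·Area = [((-1)·k − (-10)·3) + ((-10)·(-8) − 4·k)] + 129
       = -5·k + 239 = 269
⇒ k = -6.

-6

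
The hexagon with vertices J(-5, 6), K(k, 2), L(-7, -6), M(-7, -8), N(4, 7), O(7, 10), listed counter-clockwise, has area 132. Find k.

-15

Write out the shoelace sum; only the two edges meeting at K involve k:
2·Area = [((-5)·2 − k·6) + (k·(-6) − (-7)·2)] + 80
       = -12·k + 84 = 264
⇒ k = -15.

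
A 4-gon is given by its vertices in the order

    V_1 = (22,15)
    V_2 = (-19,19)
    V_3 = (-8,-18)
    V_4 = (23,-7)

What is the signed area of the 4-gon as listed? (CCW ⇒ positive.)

1083

Apply Gauss's area formula: 2A = Σ (x_i·y_{i+1} − x_{i+1}·y_i), indices taken mod 4.
Σ = (703) + (494) + (470) + (499) = 2166
Signed area = Σ/2 = 1083 (positive ⇒ counter-clockwise traversal).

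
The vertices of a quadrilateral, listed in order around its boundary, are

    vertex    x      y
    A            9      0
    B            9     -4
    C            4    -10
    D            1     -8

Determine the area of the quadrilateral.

30

Apply the shoelace (surveyor's) formula: 2A = Σ (x_i·y_{i+1} − x_{i+1}·y_i), indices taken mod 4.
A→B: (9)(-4) − (9)(0) = -36
B→C: (9)(-10) − (4)(-4) = -74
C→D: (4)(-8) − (1)(-10) = -22
D→A: (1)(0) − (9)(-8) = 72
Σ = -60
Area = |Σ|/2 = 30.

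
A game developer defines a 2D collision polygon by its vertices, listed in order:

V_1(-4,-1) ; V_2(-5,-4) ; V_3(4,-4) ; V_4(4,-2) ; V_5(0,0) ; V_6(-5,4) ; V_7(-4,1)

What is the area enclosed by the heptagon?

37

Apply the shoelace formula: 2A = Σ (x_i·y_{i+1} − x_{i+1}·y_i), indices taken mod 7.
Cross-terms: 11, 36, 8, 0, 0, 11, 8  ⇒  Σ = 74
Area = |Σ|/2 = 37.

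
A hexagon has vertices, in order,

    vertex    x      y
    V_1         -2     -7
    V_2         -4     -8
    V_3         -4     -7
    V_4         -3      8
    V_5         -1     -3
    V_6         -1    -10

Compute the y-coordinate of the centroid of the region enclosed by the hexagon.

-67/29

Apply the surveyor's formula. First the cross-terms c_i = x_i·y_{i+1} − x_{i+1}·y_i:
  -12, -4, -53, 17, 7, -13  ⇒  2A = -58, A = -29.
Then Σ (y_i + y_{i+1})·c_i = 402, so ȳ = 402 / (6·(-29)) = -67/29.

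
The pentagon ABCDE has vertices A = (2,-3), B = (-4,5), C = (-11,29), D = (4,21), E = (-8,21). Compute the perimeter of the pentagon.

|AB| = √((-6)² + (8)²) = √100 = 10
|BC| = √((-7)² + (24)²) = √625 = 25
|CD| = √((15)² + (-8)²) = √289 = 17
|DE| = √((-12)² + (0)²) = √144 = 12
|EA| = √((10)² + (-24)²) = √676 = 26
Perimeter = 10 + 25 + 17 + 12 + 26 = 90.

90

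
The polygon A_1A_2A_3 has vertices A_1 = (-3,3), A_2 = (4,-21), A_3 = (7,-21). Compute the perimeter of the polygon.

|A_1A_2| = √((7)² + (-24)²) = √625 = 25
|A_2A_3| = √((3)² + (0)²) = √9 = 3
|A_3A_1| = √((-10)² + (24)²) = √676 = 26
Perimeter = 25 + 3 + 26 = 54.

54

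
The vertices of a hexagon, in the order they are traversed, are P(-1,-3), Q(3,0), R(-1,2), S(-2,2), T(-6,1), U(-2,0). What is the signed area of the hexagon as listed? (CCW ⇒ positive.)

Apply Gauss's area formula: 2A = Σ (x_i·y_{i+1} − x_{i+1}·y_i), indices taken mod 6.
Cross-terms: 9, 6, 2, 10, 2, 6  ⇒  Σ = 35
Signed area = Σ/2 = 17.5 (positive ⇒ counter-clockwise traversal).

17.5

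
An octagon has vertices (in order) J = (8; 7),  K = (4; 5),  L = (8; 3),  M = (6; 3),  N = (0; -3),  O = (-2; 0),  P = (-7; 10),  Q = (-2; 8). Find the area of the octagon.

Apply the shoelace formula: 2A = Σ (x_i·y_{i+1} − x_{i+1}·y_i), indices taken mod 8.
Σ = (12) + (-28) + (6) + (-18) + (-6) + (-20) + (-36) + (-78) = -168
Area = |Σ|/2 = 84.

84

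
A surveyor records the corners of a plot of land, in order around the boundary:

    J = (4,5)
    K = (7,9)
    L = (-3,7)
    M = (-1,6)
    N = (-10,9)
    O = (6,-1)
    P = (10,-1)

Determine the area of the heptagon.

65.5

Apply the shoelace formula: 2A = Σ (x_i·y_{i+1} − x_{i+1}·y_i), indices taken mod 7.
J→K: (4)(9) − (7)(5) = 1
K→L: (7)(7) − (-3)(9) = 76
L→M: (-3)(6) − (-1)(7) = -11
M→N: (-1)(9) − (-10)(6) = 51
N→O: (-10)(-1) − (6)(9) = -44
O→P: (6)(-1) − (10)(-1) = 4
P→J: (10)(5) − (4)(-1) = 54
Σ = 131
Area = |Σ|/2 = 65.5.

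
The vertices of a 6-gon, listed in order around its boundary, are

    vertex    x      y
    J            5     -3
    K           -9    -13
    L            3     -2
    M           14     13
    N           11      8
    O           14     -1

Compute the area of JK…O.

79.5

Σ = (-92) + (57) + (67) + (-31) + (-123) + (-37) = -159
Area = |Σ|/2 = 79.5.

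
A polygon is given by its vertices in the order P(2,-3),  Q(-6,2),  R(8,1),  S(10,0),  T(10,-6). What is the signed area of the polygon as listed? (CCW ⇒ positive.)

-62

Apply Gauss's area formula: 2A = Σ (x_i·y_{i+1} − x_{i+1}·y_i), indices taken mod 5.
P→Q: (2)(2) − (-6)(-3) = -14
Q→R: (-6)(1) − (8)(2) = -22
R→S: (8)(0) − (10)(1) = -10
S→T: (10)(-6) − (10)(0) = -60
T→P: (10)(-3) − (2)(-6) = -18
Σ = -124
Signed area = Σ/2 = -62 (negative ⇒ clockwise traversal).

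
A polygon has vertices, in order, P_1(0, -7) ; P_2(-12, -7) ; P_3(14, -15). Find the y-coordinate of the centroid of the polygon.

-29/3

Apply the shoelace (surveyor's) formula. First the cross-terms c_i = x_i·y_{i+1} − x_{i+1}·y_i:
  -84, 278, -98  ⇒  2A = 96, A = 48.
Then Σ (y_i + y_{i+1})·c_i = -2784, so ȳ = -2784 / (6·48) = -29/3.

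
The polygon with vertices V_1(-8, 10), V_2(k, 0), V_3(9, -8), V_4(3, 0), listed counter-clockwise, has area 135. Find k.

-12

The doubled signed area Σ (x_i y_{i+1} − x_{i+1} y_i) is linear in k.
With k=0 it equals 54; the coefficient of k is -18 (from the two edges through V_2).
So -18·k + 54 = 2·135 = 270 ⇒ k = -12.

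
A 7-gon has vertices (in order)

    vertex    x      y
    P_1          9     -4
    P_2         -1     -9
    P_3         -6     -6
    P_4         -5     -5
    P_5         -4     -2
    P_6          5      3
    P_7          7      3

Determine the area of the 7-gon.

Apply Gauss's area formula: 2A = Σ (x_i·y_{i+1} − x_{i+1}·y_i), indices taken mod 7.
Σ = (-85) + (-48) + (0) + (-10) + (-2) + (-6) + (-55) = -206
Area = |Σ|/2 = 103.

103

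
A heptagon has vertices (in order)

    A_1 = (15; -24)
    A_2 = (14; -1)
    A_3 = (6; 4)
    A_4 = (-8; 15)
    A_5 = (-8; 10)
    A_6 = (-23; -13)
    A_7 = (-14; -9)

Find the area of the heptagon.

Σ = (321) + (62) + (122) + (40) + (334) + (25) + (471) = 1375
Area = |Σ|/2 = 687.5.

687.5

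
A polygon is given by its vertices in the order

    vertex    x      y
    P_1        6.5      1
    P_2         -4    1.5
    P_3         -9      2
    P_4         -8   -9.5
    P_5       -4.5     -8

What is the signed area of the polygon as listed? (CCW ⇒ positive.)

Apply the shoelace formula: 2A = Σ (x_i·y_{i+1} − x_{i+1}·y_i), indices taken mod 5.
P_1→P_2: (6.5)(1.5) − (-4)(1) = 13.75
P_2→P_3: (-4)(2) − (-9)(1.5) = 5.5
P_3→P_4: (-9)(-9.5) − (-8)(2) = 101.5
P_4→P_5: (-8)(-8) − (-4.5)(-9.5) = 21.25
P_5→P_1: (-4.5)(1) − (6.5)(-8) = 47.5
Σ = 189.5
Signed area = Σ/2 = 94.75 (positive ⇒ counter-clockwise traversal).

94.75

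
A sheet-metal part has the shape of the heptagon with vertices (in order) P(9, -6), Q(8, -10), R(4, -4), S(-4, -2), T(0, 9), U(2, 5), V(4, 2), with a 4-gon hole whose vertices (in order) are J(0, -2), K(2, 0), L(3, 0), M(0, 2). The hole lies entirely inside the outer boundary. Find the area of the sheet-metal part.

80

Outer boundary:
Apply the shoelace formula: 2A = Σ (x_i·y_{i+1} − x_{i+1}·y_i), indices taken mod 7.
Cross-terms: -42, 8, -24, -36, -18, -16, -42  ⇒  Σ = -170
Area = |Σ|/2 = 85.
Hole:
Σ = (4) + (0) + (6) + (0) = 10
Area = |Σ|/2 = 5.
Net area = 85 − 5 = 80.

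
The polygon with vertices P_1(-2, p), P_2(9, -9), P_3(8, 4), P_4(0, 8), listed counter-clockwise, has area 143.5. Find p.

-9

The doubled signed area Σ (x_i y_{i+1} − x_{i+1} y_i) is linear in p.
With p=0 it equals 206; the coefficient of p is -9 (from the two edges through P_1).
So -9·p + 206 = 2·143.5 = 287 ⇒ p = -9.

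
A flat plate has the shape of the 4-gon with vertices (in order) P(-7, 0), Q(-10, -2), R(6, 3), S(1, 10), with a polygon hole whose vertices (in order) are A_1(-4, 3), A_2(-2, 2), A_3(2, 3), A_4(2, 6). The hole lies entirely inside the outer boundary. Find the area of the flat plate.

Outer boundary:
P→Q: (-7)(-2) − (-10)(0) = 14
Q→R: (-10)(3) − (6)(-2) = -18
R→S: (6)(10) − (1)(3) = 57
S→P: (1)(0) − (-7)(10) = 70
Σ = 123
Area = |Σ|/2 = 61.5.
Hole:
Σ = (-2) + (-10) + (6) + (30) = 24
Area = |Σ|/2 = 12.
Net area = 61.5 − 12 = 49.5.

49.5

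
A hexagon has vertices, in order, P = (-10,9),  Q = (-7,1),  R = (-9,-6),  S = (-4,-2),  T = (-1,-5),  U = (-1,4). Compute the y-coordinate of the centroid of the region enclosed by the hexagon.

203/138

Apply Gauss's area formula. First the cross-terms c_i = x_i·y_{i+1} − x_{i+1}·y_i:
  53, 51, -6, 18, -9, 31  ⇒  2A = 138, A = 69.
Then Σ (y_i + y_{i+1})·c_i = 609, so ȳ = 609 / (6·69) = 203/138.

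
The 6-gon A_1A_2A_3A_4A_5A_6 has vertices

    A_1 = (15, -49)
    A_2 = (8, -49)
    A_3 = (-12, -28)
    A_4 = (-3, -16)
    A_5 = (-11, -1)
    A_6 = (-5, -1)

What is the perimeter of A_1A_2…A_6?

|A_1A_2| = √((-7)² + (0)²) = √49 = 7
|A_2A_3| = √((-20)² + (21)²) = √841 = 29
|A_3A_4| = √((9)² + (12)²) = √225 = 15
|A_4A_5| = √((-8)² + (15)²) = √289 = 17
|A_5A_6| = √((6)² + (0)²) = √36 = 6
|A_6A_1| = √((20)² + (-48)²) = √2704 = 52
Perimeter = 7 + 29 + 15 + 17 + 6 + 52 = 126.

126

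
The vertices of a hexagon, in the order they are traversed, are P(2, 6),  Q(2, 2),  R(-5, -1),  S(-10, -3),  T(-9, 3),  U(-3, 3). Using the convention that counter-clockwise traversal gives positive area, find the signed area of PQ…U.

-47

Apply Gauss's area formula: 2A = Σ (x_i·y_{i+1} − x_{i+1}·y_i), indices taken mod 6.
Σ = (-8) + (8) + (5) + (-57) + (-18) + (-24) = -94
Signed area = Σ/2 = -47 (negative ⇒ clockwise traversal).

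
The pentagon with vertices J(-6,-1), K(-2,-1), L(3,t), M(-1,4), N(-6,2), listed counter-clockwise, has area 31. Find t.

-3

Write out the shoelace sum; only the two edges meeting at L involve t:
2·Area = [((-2)·t − 3·(-1)) + (3·4 − (-1)·t)] + 44
       = -1·t + 59 = 62
⇒ t = -3.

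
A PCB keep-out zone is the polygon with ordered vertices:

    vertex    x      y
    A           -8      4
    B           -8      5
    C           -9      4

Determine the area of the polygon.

0.5

A→B: (-8)(5) − (-8)(4) = -8
B→C: (-8)(4) − (-9)(5) = 13
C→A: (-9)(4) − (-8)(4) = -4
Σ = 1
Area = |Σ|/2 = 0.5.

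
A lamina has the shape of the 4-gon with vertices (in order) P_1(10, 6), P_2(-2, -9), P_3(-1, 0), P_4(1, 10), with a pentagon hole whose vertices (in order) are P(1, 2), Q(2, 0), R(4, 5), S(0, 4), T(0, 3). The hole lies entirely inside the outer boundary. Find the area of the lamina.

Outer boundary:
Apply the surveyor's formula: 2A = Σ (x_i·y_{i+1} − x_{i+1}·y_i), indices taken mod 4.
Σ = (-78) + (-9) + (-10) + (-94) = -191
Area = |Σ|/2 = 95.5.
Hole:
Apply the shoelace (surveyor's) formula: 2A = Σ (x_i·y_{i+1} − x_{i+1}·y_i), indices taken mod 5.
Cross-terms: -4, 10, 16, 0, -3  ⇒  Σ = 19
Area = |Σ|/2 = 9.5.
Net area = 95.5 − 9.5 = 86.

86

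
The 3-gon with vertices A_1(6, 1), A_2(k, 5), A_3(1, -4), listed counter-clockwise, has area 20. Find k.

Write out the shoelace sum; only the two edges meeting at A_2 involve k:
2·Area = [(6·5 − k·1) + (k·(-4) − 1·5)] + 25
       = -5·k + 50 = 40
⇒ k = 2.

2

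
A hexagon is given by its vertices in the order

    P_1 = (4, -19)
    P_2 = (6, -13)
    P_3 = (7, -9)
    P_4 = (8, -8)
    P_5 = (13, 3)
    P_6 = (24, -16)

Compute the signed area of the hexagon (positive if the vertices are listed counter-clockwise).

-214.5

P_1→P_2: (4)(-13) − (6)(-19) = 62
P_2→P_3: (6)(-9) − (7)(-13) = 37
P_3→P_4: (7)(-8) − (8)(-9) = 16
P_4→P_5: (8)(3) − (13)(-8) = 128
P_5→P_6: (13)(-16) − (24)(3) = -280
P_6→P_1: (24)(-19) − (4)(-16) = -392
Σ = -429
Signed area = Σ/2 = -214.5 (negative ⇒ clockwise traversal).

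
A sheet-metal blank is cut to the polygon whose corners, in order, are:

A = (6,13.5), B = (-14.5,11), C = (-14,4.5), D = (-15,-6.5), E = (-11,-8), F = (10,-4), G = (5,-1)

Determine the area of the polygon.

Apply the shoelace (surveyor's) formula: 2A = Σ (x_i·y_{i+1} − x_{i+1}·y_i), indices taken mod 7.
Σ = (261.75) + (88.75) + (158.5) + (48.5) + (124) + (10) + (73.5) = 765
Area = |Σ|/2 = 382.5.

382.5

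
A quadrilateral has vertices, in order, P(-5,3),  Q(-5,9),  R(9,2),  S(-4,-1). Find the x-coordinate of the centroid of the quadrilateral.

Apply the shoelace formula. First the cross-terms c_i = x_i·y_{i+1} − x_{i+1}·y_i:
  -30, -91, -1, -17  ⇒  2A = -139, A = -69.5.
Then Σ (x_i + x_{i+1})·c_i = 84, so x̄ = 84 / (6·(-69.5)) = -28/139.

-28/139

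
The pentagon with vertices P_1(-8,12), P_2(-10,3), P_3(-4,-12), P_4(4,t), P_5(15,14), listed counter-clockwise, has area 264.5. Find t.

5

Write out the shoelace sum; only the two edges meeting at P_4 involve t:
2·Area = [((-4)·t − 4·(-12)) + (4·14 − 15·t)] + 520
       = -19·t + 624 = 529
⇒ t = 5.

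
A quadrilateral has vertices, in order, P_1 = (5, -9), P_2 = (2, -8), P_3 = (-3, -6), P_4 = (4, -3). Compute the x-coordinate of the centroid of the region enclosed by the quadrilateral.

Apply Gauss's area formula. First the cross-terms c_i = x_i·y_{i+1} − x_{i+1}·y_i:
  -22, -36, 33, -21  ⇒  2A = -46, A = -23.
Then Σ (x_i + x_{i+1})·c_i = -274, so x̄ = -274 / (6·(-23)) = 137/69.

137/69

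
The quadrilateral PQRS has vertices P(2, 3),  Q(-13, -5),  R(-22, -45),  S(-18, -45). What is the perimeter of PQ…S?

|PQ| = √((-15)² + (-8)²) = √289 = 17
|QR| = √((-9)² + (-40)²) = √1681 = 41
|RS| = √((4)² + (0)²) = √16 = 4
|SP| = √((20)² + (48)²) = √2704 = 52
Perimeter = 17 + 41 + 4 + 52 = 114.

114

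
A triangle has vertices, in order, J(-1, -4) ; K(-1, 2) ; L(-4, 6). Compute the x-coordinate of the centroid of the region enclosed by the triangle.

-2

Apply the shoelace formula. First the cross-terms c_i = x_i·y_{i+1} − x_{i+1}·y_i:
  -6, 2, 22  ⇒  2A = 18, A = 9.
Then Σ (x_i + x_{i+1})·c_i = -108, so x̄ = -108 / (6·9) = -2.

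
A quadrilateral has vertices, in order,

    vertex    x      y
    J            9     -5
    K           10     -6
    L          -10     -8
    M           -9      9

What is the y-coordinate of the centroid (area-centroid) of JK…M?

-283/171

Apply Gauss's area formula. First the cross-terms c_i = x_i·y_{i+1} − x_{i+1}·y_i:
  -4, -140, -162, -36  ⇒  2A = -342, A = -171.
Then Σ (y_i + y_{i+1})·c_i = 1698, so ȳ = 1698 / (6·(-171)) = -283/171.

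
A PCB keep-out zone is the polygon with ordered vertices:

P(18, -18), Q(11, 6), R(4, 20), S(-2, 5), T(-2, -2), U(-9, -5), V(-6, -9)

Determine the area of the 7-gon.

444.5

Apply the shoelace (surveyor's) formula: 2A = Σ (x_i·y_{i+1} − x_{i+1}·y_i), indices taken mod 7.
Cross-terms: 306, 196, 60, 14, -8, 51, 270  ⇒  Σ = 889
Area = |Σ|/2 = 444.5.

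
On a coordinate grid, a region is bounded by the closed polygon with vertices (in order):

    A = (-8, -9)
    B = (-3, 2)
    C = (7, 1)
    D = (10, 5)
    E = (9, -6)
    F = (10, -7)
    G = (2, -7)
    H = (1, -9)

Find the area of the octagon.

Apply Gauss's area formula: 2A = Σ (x_i·y_{i+1} − x_{i+1}·y_i), indices taken mod 8.
Cross-terms: -43, -17, 25, -105, -3, -56, -11, -81  ⇒  Σ = -291
Area = |Σ|/2 = 145.5.

145.5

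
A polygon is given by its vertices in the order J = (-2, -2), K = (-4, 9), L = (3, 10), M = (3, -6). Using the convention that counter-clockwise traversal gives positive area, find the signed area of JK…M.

Apply Gauss's area formula: 2A = Σ (x_i·y_{i+1} − x_{i+1}·y_i), indices taken mod 4.
J→K: (-2)(9) − (-4)(-2) = -26
K→L: (-4)(10) − (3)(9) = -67
L→M: (3)(-6) − (3)(10) = -48
M→J: (3)(-2) − (-2)(-6) = -18
Σ = -159
Signed area = Σ/2 = -79.5 (negative ⇒ clockwise traversal).

-79.5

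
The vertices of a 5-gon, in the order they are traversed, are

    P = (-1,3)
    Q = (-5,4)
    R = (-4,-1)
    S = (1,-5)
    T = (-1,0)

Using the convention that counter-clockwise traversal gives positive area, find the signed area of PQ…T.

Apply the shoelace (surveyor's) formula: 2A = Σ (x_i·y_{i+1} − x_{i+1}·y_i), indices taken mod 5.
Cross-terms: 11, 21, 21, -5, -3  ⇒  Σ = 45
Signed area = Σ/2 = 22.5 (positive ⇒ counter-clockwise traversal).

22.5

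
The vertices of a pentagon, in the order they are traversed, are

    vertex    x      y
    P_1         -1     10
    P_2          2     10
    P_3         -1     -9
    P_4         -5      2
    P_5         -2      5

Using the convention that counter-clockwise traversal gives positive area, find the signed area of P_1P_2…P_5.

Apply the shoelace formula: 2A = Σ (x_i·y_{i+1} − x_{i+1}·y_i), indices taken mod 5.
Σ = (-30) + (-8) + (-47) + (-21) + (-15) = -121
Signed area = Σ/2 = -60.5 (negative ⇒ clockwise traversal).

-60.5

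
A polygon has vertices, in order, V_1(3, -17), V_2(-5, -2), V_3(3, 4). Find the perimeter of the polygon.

|V_1V_2| = √((-8)² + (15)²) = √289 = 17
|V_2V_3| = √((8)² + (6)²) = √100 = 10
|V_3V_1| = √((0)² + (-21)²) = √441 = 21
Perimeter = 17 + 10 + 21 = 48.

48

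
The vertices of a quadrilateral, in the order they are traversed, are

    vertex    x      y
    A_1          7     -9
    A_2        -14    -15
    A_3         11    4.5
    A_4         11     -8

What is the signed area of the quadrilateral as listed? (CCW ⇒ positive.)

Apply Gauss's area formula: 2A = Σ (x_i·y_{i+1} − x_{i+1}·y_i), indices taken mod 4.
A_1→A_2: (7)(-15) − (-14)(-9) = -231
A_2→A_3: (-14)(4.5) − (11)(-15) = 102
A_3→A_4: (11)(-8) − (11)(4.5) = -137.5
A_4→A_1: (11)(-9) − (7)(-8) = -43
Σ = -309.5
Signed area = Σ/2 = -154.75 (negative ⇒ clockwise traversal).

-154.75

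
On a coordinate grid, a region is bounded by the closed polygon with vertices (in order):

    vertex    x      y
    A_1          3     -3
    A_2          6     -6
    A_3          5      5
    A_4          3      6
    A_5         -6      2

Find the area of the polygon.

64.5

Σ = (0) + (60) + (15) + (42) + (12) = 129
Area = |Σ|/2 = 64.5.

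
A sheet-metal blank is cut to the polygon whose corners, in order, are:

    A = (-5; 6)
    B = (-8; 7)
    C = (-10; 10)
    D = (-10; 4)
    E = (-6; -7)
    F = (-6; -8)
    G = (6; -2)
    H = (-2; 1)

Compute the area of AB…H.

Σ = (13) + (-10) + (60) + (94) + (6) + (60) + (2) + (-7) = 218
Area = |Σ|/2 = 109.

109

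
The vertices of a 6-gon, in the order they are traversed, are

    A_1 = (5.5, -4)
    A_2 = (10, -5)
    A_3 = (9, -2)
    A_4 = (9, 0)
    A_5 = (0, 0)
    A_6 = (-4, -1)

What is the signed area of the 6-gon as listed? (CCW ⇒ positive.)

Σ = (12.5) + (25) + (18) + (0) + (0) + (21.5) = 77
Signed area = Σ/2 = 38.5 (positive ⇒ counter-clockwise traversal).

38.5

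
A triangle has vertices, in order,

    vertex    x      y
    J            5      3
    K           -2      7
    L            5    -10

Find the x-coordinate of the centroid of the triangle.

Apply Gauss's area formula. First the cross-terms c_i = x_i·y_{i+1} − x_{i+1}·y_i:
  41, -15, 65  ⇒  2A = 91, A = 45.5.
Then Σ (x_i + x_{i+1})·c_i = 728, so x̄ = 728 / (6·45.5) = 8/3.

8/3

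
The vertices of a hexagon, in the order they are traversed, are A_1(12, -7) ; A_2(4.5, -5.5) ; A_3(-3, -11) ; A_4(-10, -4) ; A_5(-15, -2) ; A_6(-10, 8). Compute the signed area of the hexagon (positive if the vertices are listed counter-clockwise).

Σ = (-34.5) + (-66) + (-98) + (-40) + (-140) + (-26) = -404.5
Signed area = Σ/2 = -202.25 (negative ⇒ clockwise traversal).

-202.25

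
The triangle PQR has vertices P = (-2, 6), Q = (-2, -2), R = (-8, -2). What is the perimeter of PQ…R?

|PQ| = √((0)² + (-8)²) = √64 = 8
|QR| = √((-6)² + (0)²) = √36 = 6
|RP| = √((6)² + (8)²) = √100 = 10
Perimeter = 8 + 6 + 10 = 24.

24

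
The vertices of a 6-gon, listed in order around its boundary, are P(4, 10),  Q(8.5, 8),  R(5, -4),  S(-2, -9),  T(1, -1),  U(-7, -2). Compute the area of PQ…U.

Apply the shoelace formula: 2A = Σ (x_i·y_{i+1} − x_{i+1}·y_i), indices taken mod 6.
Σ = (-53) + (-74) + (-53) + (11) + (-9) + (-62) = -240
Area = |Σ|/2 = 120.

120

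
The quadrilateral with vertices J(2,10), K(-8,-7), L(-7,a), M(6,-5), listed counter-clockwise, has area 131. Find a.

The doubled signed area Σ (x_i y_{i+1} − x_{i+1} y_i) is linear in a.
With a=0 it equals 122; the coefficient of a is -14 (from the two edges through L).
So -14·a + 122 = 2·131 = 262 ⇒ a = -10.

-10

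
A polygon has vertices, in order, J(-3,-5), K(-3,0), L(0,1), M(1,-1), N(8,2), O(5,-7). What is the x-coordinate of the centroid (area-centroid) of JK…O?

Apply the surveyor's formula. First the cross-terms c_i = x_i·y_{i+1} − x_{i+1}·y_i:
  -15, -3, -1, 10, -66, -46  ⇒  2A = -121, A = -60.5.
Then Σ (x_i + x_{i+1})·c_i = -762, so x̄ = -762 / (6·(-60.5)) = 254/121.

254/121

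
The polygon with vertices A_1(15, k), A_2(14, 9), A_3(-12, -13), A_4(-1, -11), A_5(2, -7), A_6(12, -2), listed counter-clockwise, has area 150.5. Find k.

Write out the shoelace sum; only the two edges meeting at A_1 involve k:
2·Area = [(12·k − 15·(-2)) + (15·9 − 14·k)] + 154
       = -2·k + 319 = 301
⇒ k = 9.

9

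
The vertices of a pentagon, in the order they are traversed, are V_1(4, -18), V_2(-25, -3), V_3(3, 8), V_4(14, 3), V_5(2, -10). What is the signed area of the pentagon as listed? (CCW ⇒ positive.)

-449

Apply the shoelace (surveyor's) formula: 2A = Σ (x_i·y_{i+1} − x_{i+1}·y_i), indices taken mod 5.
Cross-terms: -462, -191, -103, -146, 4  ⇒  Σ = -898
Signed area = Σ/2 = -449 (negative ⇒ clockwise traversal).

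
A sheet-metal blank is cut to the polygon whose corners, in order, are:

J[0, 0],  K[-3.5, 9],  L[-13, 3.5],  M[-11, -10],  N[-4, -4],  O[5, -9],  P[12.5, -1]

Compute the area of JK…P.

220.375

Apply Gauss's area formula: 2A = Σ (x_i·y_{i+1} − x_{i+1}·y_i), indices taken mod 7.
Σ = (0) + (104.75) + (168.5) + (4) + (56) + (107.5) + (0) = 440.75
Area = |Σ|/2 = 220.375.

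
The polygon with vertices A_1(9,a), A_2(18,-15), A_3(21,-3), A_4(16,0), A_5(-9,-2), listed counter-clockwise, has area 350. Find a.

The doubled signed area Σ (x_i y_{i+1} − x_{i+1} y_i) is linear in a.
With a=0 it equals 160; the coefficient of a is -27 (from the two edges through A_1).
So -27·a + 160 = 2·350 = 700 ⇒ a = -20.

-20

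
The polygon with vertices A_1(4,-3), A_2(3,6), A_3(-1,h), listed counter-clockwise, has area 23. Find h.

Write out the shoelace sum; only the two edges meeting at A_3 involve h:
2·Area = [(3·h − (-1)·6) + ((-1)·(-3) − 4·h)] + 33
       = -1·h + 42 = 46
⇒ h = -4.

-4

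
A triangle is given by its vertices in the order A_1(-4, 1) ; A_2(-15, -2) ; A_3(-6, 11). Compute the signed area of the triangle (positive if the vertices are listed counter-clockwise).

-58

Apply the shoelace (surveyor's) formula: 2A = Σ (x_i·y_{i+1} − x_{i+1}·y_i), indices taken mod 3.
Cross-terms: 23, -177, 38  ⇒  Σ = -116
Signed area = Σ/2 = -58 (negative ⇒ clockwise traversal).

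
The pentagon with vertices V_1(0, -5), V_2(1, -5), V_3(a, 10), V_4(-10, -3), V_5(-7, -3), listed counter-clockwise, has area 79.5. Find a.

0

Write out the shoelace sum; only the two edges meeting at V_3 involve a:
2·Area = [(1·10 − a·(-5)) + (a·(-3) − (-10)·10)] + 49
       = 2·a + 159 = 159
⇒ a = 0.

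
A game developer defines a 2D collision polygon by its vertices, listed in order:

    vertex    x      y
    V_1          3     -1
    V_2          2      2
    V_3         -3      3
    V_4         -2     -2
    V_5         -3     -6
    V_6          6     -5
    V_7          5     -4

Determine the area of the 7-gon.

48.5

Apply Gauss's area formula: 2A = Σ (x_i·y_{i+1} − x_{i+1}·y_i), indices taken mod 7.
Σ = (8) + (12) + (12) + (6) + (51) + (1) + (7) = 97
Area = |Σ|/2 = 48.5.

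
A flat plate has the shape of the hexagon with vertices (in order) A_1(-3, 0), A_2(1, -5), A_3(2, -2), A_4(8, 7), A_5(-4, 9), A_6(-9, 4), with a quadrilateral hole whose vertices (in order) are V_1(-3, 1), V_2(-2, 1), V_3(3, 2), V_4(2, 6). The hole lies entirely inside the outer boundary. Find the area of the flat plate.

Outer boundary:
Σ = (15) + (8) + (30) + (100) + (65) + (12) = 230
Area = |Σ|/2 = 115.
Hole:
Σ = (-1) + (-7) + (14) + (20) = 26
Area = |Σ|/2 = 13.
Net area = 115 − 13 = 102.

102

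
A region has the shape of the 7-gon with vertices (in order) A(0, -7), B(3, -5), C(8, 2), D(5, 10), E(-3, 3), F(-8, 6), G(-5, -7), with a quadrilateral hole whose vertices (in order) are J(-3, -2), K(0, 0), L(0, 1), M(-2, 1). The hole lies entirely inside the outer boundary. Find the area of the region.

150

Outer boundary:
Apply the surveyor's formula: 2A = Σ (x_i·y_{i+1} − x_{i+1}·y_i), indices taken mod 7.
A→B: (0)(-5) − (3)(-7) = 21
B→C: (3)(2) − (8)(-5) = 46
C→D: (8)(10) − (5)(2) = 70
D→E: (5)(3) − (-3)(10) = 45
E→F: (-3)(6) − (-8)(3) = 6
F→G: (-8)(-7) − (-5)(6) = 86
G→A: (-5)(-7) − (0)(-7) = 35
Σ = 309
Area = |Σ|/2 = 154.5.
Hole:
Apply the shoelace (surveyor's) formula: 2A = Σ (x_i·y_{i+1} − x_{i+1}·y_i), indices taken mod 4.
J→K: (-3)(0) − (0)(-2) = 0
K→L: (0)(1) − (0)(0) = 0
L→M: (0)(1) − (-2)(1) = 2
M→J: (-2)(-2) − (-3)(1) = 7
Σ = 9
Area = |Σ|/2 = 4.5.
Net area = 154.5 − 4.5 = 150.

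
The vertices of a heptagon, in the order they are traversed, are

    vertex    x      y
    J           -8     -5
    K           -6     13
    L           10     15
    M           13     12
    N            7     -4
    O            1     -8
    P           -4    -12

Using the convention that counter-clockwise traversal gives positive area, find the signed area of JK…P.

Apply the shoelace (surveyor's) formula: 2A = Σ (x_i·y_{i+1} − x_{i+1}·y_i), indices taken mod 7.
J→K: (-8)(13) − (-6)(-5) = -134
K→L: (-6)(15) − (10)(13) = -220
L→M: (10)(12) − (13)(15) = -75
M→N: (13)(-4) − (7)(12) = -136
N→O: (7)(-8) − (1)(-4) = -52
O→P: (1)(-12) − (-4)(-8) = -44
P→J: (-4)(-5) − (-8)(-12) = -76
Σ = -737
Signed area = Σ/2 = -368.5 (negative ⇒ clockwise traversal).

-368.5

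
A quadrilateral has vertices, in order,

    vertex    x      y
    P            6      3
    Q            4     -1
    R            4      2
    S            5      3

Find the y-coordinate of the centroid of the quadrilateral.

32/21

Apply the shoelace (surveyor's) formula. First the cross-terms c_i = x_i·y_{i+1} − x_{i+1}·y_i:
  -18, 12, 2, -3  ⇒  2A = -7, A = -3.5.
Then Σ (y_i + y_{i+1})·c_i = -32, so ȳ = -32 / (6·(-3.5)) = 32/21.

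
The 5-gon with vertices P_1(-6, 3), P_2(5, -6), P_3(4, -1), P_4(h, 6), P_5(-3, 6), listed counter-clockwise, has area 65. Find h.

The doubled signed area Σ (x_i y_{i+1} − x_{i+1} y_i) is linear in h.
With h=0 it equals 109; the coefficient of h is 7 (from the two edges through P_4).
So 7·h + 109 = 2·65 = 130 ⇒ h = 3.

3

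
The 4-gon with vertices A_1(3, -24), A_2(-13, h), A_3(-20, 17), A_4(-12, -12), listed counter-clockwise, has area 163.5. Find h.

The doubled signed area Σ (x_i y_{i+1} − x_{i+1} y_i) is linear in h.
With h=0 it equals 235; the coefficient of h is 23 (from the two edges through A_2).
So 23·h + 235 = 2·163.5 = 327 ⇒ h = 4.

4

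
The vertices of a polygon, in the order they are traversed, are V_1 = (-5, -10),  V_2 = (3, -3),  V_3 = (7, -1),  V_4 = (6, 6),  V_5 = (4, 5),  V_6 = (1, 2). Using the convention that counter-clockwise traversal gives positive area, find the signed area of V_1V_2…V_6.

Cross-terms: 45, 18, 48, 6, 3, 0  ⇒  Σ = 120
Signed area = Σ/2 = 60 (positive ⇒ counter-clockwise traversal).

60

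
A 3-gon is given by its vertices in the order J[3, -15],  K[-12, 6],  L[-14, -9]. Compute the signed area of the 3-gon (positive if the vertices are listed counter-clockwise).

Apply the shoelace formula: 2A = Σ (x_i·y_{i+1} − x_{i+1}·y_i), indices taken mod 3.
Σ = (-162) + (192) + (237) = 267
Signed area = Σ/2 = 133.5 (positive ⇒ counter-clockwise traversal).

133.5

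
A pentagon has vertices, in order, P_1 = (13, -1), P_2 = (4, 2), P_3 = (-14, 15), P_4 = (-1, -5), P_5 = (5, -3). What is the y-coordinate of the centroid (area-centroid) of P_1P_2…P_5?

Apply Gauss's area formula. First the cross-terms c_i = x_i·y_{i+1} − x_{i+1}·y_i:
  30, 88, 85, 28, 34  ⇒  2A = 265, A = 132.5.
Then Σ (y_i + y_{i+1})·c_i = 2016, so ȳ = 2016 / (6·132.5) = 672/265.

672/265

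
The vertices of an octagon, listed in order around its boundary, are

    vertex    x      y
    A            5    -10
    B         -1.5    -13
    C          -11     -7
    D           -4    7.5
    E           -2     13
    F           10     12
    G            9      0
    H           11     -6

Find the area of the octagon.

Apply the surveyor's formula: 2A = Σ (x_i·y_{i+1} − x_{i+1}·y_i), indices taken mod 8.
Cross-terms: -80, -132.5, -110.5, -37, -154, -108, -54, -80  ⇒  Σ = -756
Area = |Σ|/2 = 378.

378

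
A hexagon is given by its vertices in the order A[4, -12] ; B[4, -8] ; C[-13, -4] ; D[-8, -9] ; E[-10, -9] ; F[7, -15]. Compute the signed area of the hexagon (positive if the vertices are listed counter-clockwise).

76

Apply the shoelace formula: 2A = Σ (x_i·y_{i+1} − x_{i+1}·y_i), indices taken mod 6.
Σ = (16) + (-120) + (85) + (-18) + (213) + (-24) = 152
Signed area = Σ/2 = 76 (positive ⇒ counter-clockwise traversal).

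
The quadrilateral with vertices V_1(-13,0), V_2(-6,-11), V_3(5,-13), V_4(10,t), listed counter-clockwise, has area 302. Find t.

11

The doubled signed area Σ (x_i y_{i+1} − x_{i+1} y_i) is linear in t.
With t=0 it equals 406; the coefficient of t is 18 (from the two edges through V_4).
So 18·t + 406 = 2·302 = 604 ⇒ t = 11.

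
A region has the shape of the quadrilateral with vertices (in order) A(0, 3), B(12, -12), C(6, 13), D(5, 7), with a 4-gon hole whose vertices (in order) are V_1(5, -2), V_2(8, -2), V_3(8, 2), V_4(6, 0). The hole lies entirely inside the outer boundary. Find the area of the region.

Outer boundary:
Σ = (-36) + (228) + (-23) + (15) = 184
Area = |Σ|/2 = 92.
Hole:
Apply the surveyor's formula: 2A = Σ (x_i·y_{i+1} − x_{i+1}·y_i), indices taken mod 4.
V_1→V_2: (5)(-2) − (8)(-2) = 6
V_2→V_3: (8)(2) − (8)(-2) = 32
V_3→V_4: (8)(0) − (6)(2) = -12
V_4→V_1: (6)(-2) − (5)(0) = -12
Σ = 14
Area = |Σ|/2 = 7.
Net area = 92 − 7 = 85.

85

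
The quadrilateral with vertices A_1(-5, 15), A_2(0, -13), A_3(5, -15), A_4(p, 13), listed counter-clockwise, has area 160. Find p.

Write out the shoelace sum; only the two edges meeting at A_4 involve p:
2·Area = [(5·13 − p·(-15)) + (p·15 − (-5)·13)] + 130
       = 30·p + 260 = 320
⇒ p = 2.

2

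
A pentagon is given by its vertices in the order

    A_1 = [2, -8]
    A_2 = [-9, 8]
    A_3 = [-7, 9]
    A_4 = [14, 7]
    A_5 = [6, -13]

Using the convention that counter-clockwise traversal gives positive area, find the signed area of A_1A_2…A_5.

Cross-terms: -56, -25, -175, -224, -22  ⇒  Σ = -502
Signed area = Σ/2 = -251 (negative ⇒ clockwise traversal).

-251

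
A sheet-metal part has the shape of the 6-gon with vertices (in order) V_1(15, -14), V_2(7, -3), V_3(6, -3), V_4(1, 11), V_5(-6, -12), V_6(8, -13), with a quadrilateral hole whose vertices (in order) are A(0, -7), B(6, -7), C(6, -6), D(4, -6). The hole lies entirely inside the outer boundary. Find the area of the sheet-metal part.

211

Outer boundary:
Apply the shoelace (surveyor's) formula: 2A = Σ (x_i·y_{i+1} − x_{i+1}·y_i), indices taken mod 6.
Σ = (53) + (-3) + (69) + (54) + (174) + (83) = 430
Area = |Σ|/2 = 215.
Hole:
Σ = (42) + (6) + (-12) + (-28) = 8
Area = |Σ|/2 = 4.
Net area = 215 − 4 = 211.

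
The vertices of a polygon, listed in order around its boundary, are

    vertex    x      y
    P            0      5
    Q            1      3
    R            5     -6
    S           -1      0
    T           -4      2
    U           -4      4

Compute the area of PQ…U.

Apply the shoelace (surveyor's) formula: 2A = Σ (x_i·y_{i+1} − x_{i+1}·y_i), indices taken mod 6.
P→Q: (0)(3) − (1)(5) = -5
Q→R: (1)(-6) − (5)(3) = -21
R→S: (5)(0) − (-1)(-6) = -6
S→T: (-1)(2) − (-4)(0) = -2
T→U: (-4)(4) − (-4)(2) = -8
U→P: (-4)(5) − (0)(4) = -20
Σ = -62
Area = |Σ|/2 = 31.

31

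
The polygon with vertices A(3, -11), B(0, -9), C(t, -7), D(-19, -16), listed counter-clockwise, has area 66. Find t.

-5

The doubled signed area Σ (x_i y_{i+1} − x_{i+1} y_i) is linear in t.
With t=0 it equals 97; the coefficient of t is -7 (from the two edges through C).
So -7·t + 97 = 2·66 = 132 ⇒ t = -5.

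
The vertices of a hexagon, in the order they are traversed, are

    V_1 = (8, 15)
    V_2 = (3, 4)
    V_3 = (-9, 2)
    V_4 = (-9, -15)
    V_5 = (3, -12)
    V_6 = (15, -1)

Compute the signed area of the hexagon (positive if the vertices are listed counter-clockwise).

Σ = (-13) + (42) + (153) + (153) + (177) + (233) = 745
Signed area = Σ/2 = 372.5 (positive ⇒ counter-clockwise traversal).

372.5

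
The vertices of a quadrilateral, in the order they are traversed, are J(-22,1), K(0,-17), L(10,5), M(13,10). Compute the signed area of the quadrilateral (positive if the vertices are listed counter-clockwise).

Apply the surveyor's formula: 2A = Σ (x_i·y_{i+1} − x_{i+1}·y_i), indices taken mod 4.
J→K: (-22)(-17) − (0)(1) = 374
K→L: (0)(5) − (10)(-17) = 170
L→M: (10)(10) − (13)(5) = 35
M→J: (13)(1) − (-22)(10) = 233
Σ = 812
Signed area = Σ/2 = 406 (positive ⇒ counter-clockwise traversal).

406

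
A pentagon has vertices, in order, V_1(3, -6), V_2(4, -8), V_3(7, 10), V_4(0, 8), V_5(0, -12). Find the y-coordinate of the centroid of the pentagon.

46/47

Apply Gauss's area formula. First the cross-terms c_i = x_i·y_{i+1} − x_{i+1}·y_i:
  0, 96, 56, 0, 36  ⇒  2A = 188, A = 94.
Then Σ (y_i + y_{i+1})·c_i = 552, so ȳ = 552 / (6·94) = 46/47.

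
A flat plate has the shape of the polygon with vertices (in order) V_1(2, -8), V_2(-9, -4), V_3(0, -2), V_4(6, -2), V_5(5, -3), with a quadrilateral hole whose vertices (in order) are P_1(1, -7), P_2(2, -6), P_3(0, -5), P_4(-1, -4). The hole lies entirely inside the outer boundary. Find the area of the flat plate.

Outer boundary:
Apply the shoelace formula: 2A = Σ (x_i·y_{i+1} − x_{i+1}·y_i), indices taken mod 5.
V_1→V_2: (2)(-4) − (-9)(-8) = -80
V_2→V_3: (-9)(-2) − (0)(-4) = 18
V_3→V_4: (0)(-2) − (6)(-2) = 12
V_4→V_5: (6)(-3) − (5)(-2) = -8
V_5→V_1: (5)(-8) − (2)(-3) = -34
Σ = -92
Area = |Σ|/2 = 46.
Hole:
Apply Gauss's area formula: 2A = Σ (x_i·y_{i+1} − x_{i+1}·y_i), indices taken mod 4.
Cross-terms: 8, -10, -5, 11  ⇒  Σ = 4
Area = |Σ|/2 = 2.
Net area = 46 − 2 = 44.

44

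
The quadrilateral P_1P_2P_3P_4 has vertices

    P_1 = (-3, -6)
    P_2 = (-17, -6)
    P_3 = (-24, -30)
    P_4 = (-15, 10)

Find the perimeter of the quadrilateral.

100

|P_1P_2| = √((-14)² + (0)²) = √196 = 14
|P_2P_3| = √((-7)² + (-24)²) = √625 = 25
|P_3P_4| = √((9)² + (40)²) = √1681 = 41
|P_4P_1| = √((12)² + (-16)²) = √400 = 20
Perimeter = 14 + 25 + 41 + 20 = 100.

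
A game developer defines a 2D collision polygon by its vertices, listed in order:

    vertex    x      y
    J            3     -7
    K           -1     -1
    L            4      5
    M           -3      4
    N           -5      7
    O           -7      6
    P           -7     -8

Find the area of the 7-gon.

Apply the shoelace (surveyor's) formula: 2A = Σ (x_i·y_{i+1} − x_{i+1}·y_i), indices taken mod 7.
Σ = (-10) + (-1) + (31) + (-1) + (19) + (98) + (73) = 209
Area = |Σ|/2 = 104.5.

104.5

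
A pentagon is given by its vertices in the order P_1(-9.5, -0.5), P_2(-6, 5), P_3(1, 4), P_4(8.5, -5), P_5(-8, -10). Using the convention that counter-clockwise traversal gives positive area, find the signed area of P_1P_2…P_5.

-167.25

Apply the surveyor's formula: 2A = Σ (x_i·y_{i+1} − x_{i+1}·y_i), indices taken mod 5.
Σ = (-50.5) + (-29) + (-39) + (-125) + (-91) = -334.5
Signed area = Σ/2 = -167.25 (negative ⇒ clockwise traversal).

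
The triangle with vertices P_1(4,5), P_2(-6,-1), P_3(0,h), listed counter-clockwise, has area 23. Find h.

-2

Write out the shoelace sum; only the two edges meeting at P_3 involve h:
2·Area = [((-6)·h − 0·(-1)) + (0·5 − 4·h)] + 26
       = -10·h + 26 = 46
⇒ h = -2.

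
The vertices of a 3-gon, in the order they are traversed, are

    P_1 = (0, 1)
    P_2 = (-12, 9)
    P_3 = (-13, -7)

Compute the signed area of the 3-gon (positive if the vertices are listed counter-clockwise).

100

Σ = (12) + (201) + (-13) = 200
Signed area = Σ/2 = 100 (positive ⇒ counter-clockwise traversal).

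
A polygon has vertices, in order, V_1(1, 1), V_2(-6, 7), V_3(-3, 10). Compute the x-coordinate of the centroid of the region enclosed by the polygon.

Apply the shoelace formula. First the cross-terms c_i = x_i·y_{i+1} − x_{i+1}·y_i:
  13, -39, -13  ⇒  2A = -39, A = -19.5.
Then Σ (x_i + x_{i+1})·c_i = 312, so x̄ = 312 / (6·(-19.5)) = -8/3.

-8/3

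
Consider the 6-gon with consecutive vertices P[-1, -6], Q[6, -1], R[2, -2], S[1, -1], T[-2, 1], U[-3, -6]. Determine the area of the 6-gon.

Apply the surveyor's formula: 2A = Σ (x_i·y_{i+1} − x_{i+1}·y_i), indices taken mod 6.
P→Q: (-1)(-1) − (6)(-6) = 37
Q→R: (6)(-2) − (2)(-1) = -10
R→S: (2)(-1) − (1)(-2) = 0
S→T: (1)(1) − (-2)(-1) = -1
T→U: (-2)(-6) − (-3)(1) = 15
U→P: (-3)(-6) − (-1)(-6) = 12
Σ = 53
Area = |Σ|/2 = 26.5.

26.5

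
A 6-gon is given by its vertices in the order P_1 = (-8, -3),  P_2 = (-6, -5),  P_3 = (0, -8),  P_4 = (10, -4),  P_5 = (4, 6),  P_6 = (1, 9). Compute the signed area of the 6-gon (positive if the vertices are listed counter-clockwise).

162.5

Σ = (22) + (48) + (80) + (76) + (30) + (69) = 325
Signed area = Σ/2 = 162.5 (positive ⇒ counter-clockwise traversal).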